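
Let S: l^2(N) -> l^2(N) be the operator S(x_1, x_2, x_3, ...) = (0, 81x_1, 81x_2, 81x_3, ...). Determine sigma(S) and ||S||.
sigma(S) = closed disk {z in C : |z| ≤ 81}; ||S|| = 81

Note S = 81·U where U is the unit right shift (U x)_k = x_{k-1} (with x_0 := 0); so ||S|| = 81||U|| and sigma(S) = 81·sigma(U). ||S x||^2 = sum_{k≥1} |81x_k|^2 = 6561||x||^2, so ||S|| = 81 and sigma(S) ⊂ {|z| ≤ 81}. For any |lambda| < 81, the equation (S - lambda I) x = 0 forces x_1 = 0, then 81x_k = lambda x_{k+1} ⇒ x = 0, so S has no eigenvalues. But (S - lambda I) is not surjective for |lambda| < 81: solving (S - lambda I) x = e_1 would require x_n proportional to (lambda/81)^(-n), which is not in l^2. So every |lambda| < 81 lies in the residual spectrum. The boundary |lambda| = 81 is in the approximate point spectrum (the spectrum is closed). Hence sigma(S) is the closed disk of radius 81.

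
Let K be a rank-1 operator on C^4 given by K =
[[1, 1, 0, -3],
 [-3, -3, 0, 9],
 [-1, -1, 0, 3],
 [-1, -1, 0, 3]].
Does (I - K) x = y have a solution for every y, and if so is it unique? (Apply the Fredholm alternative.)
(I - K) is singular (det(I - K) = 0, i.e. 1 ∈ sigma(K)). (I - K) x = y is solvable iff y ⊥ ker((I - K)^*) = span{(1, 1, 0, -3)}, i.e. iff y_1 + y_2 - 3y_4 = 0. When solvable, the solutions are x = y + c·(1, -3, -1, -1), c arbitrary (ker(I - K) = span{(1, -3, -1, -1)}, dimension 1).

K has rank 1, so it is an outer product K = u v^T: every row of K is a multiple of one row vector. Reading off the entries, u = (1, -3, -1, -1) and v = (1, 1, 0, -3) (row i of K equals u_i·v^T). A rank-one matrix u v^T satisfies K u = u (v·u) and kills the (3)-dimensional subspace v^⊥, so its characteristic polynomial is lambda^3 (lambda - v·u) with v·u = tr K = 1. Hence the eigenvalues of I - K are 1 (multiplicity 3) and 1 - (1) = 0, so det(I - K) = 0. (Direct check: I - K =
[[0, -1, 0, 3],
 [3, 4, 0, -9],
 [1, 1, 1, -3],
 [1, 1, 0, -2]]
has determinant 0.) So 1 is an eigenvalue of K and (I - K) is not invertible. The finite-dimensional Fredholm alternative says: either (I - K) is invertible, or ker(I - K) ≠ {0} and then range(I - K) = ker((I - K)^*)^⊥, with dim ker(I - K) = dim ker((I - K)^*). We are in the second case, so we need both kernels. Kernel of I - K: (I - K) u = u - u (v·u) = u - u = 0, so ker(I - K) = span{u} = span{(1, -3, -1, -1)} (it is exactly 1-dimensional because rank(I - K) = 3). Kernel of the adjoint: K is real, so (I - K)^* = I - K^T = I - v u^T, and (I - v u^T) v = v - v (u·v) = 0; hence ker((I - K)^*) = span{v} = span{(1, 1, 0, -3)}. Therefore (I - K) x = y is solvable iff <y, v> = 0, i.e. iff y_1 + y_2 - 3y_4 = 0. When this holds, K y = u (v·y) = 0, so (I - K) y = y and x = y is a particular solution; the full solution set is the line x = y + c·u = y + c·(1, -3, -1, -1), c ∈ C.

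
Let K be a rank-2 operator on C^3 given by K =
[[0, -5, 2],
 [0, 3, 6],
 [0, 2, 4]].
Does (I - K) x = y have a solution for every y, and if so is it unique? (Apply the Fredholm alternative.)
(I - K) is invertible (det(I - K) = -6 ≠ 0), so for every y in C^3 the equation (I - K) x = y has a unique solution.

K has rank 2 and factors as K = U V^T = u1 v1^T + u2 v2^T with u1 = (-3, 0, 0), v1 = (0, 2, 0), u2 = (1, 3, 2), v2 = (0, 1, 2) (multiplying out reproduces the displayed K). The nonzero eigenvalues of U V^T coincide with those of the 2 x 2 matrix G = V^T U = [[v1·u1, v1·u2], [v2·u1, v2·u2]] = [[0, 6], [0, 7]], and by the Sylvester determinant identity det(I_3 - U V^T) = det(I_2 - V^T U) = det([[1, -6], [0, -6]]) = (1)(-6) - (-6)(0) = -6. (Direct check: I - K =
[[1, 5, -2],
 [0, -2, -6],
 [0, -2, -3]]
has determinant -6.) The finite-dimensional Fredholm alternative says: either (I - K) is invertible, or ker(I - K) ≠ {0} and then range(I - K) = ker((I - K)^*)^⊥, with dim ker(I - K) = dim ker((I - K)^*). Since det(I - K) ≠ 0, 1 is not an eigenvalue of K and ker(I - K) = {0}, so we are in the first case: for every y there is a unique x = (I - K)^(-1) y. (Explicitly, by the Woodbury identity, (I - U V^T)^(-1) = I + U (I_2 - G)^(-1) V^T.)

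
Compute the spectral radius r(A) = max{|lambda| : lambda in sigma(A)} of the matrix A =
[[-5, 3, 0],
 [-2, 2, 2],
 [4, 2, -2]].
r(A) ≈ 4.3669

The eigenvalues of A are the roots of its characteristic polynomial. With M = A (coefficients from the trace, the sum of principal 2x2 minors, and det A):
  p(λ) = det(λ I - M) = λ^3 + 5λ^2 - 2λ - 52.
No integer candidate from the rational root theorem (±divisors of 52) is a root, so the roots are irrational. The cubic discriminant is Δ = -37516 < 0, so there is one real root and a complex-conjugate pair. p(2) = -28 and p(3) = 14 have opposite signs, so a root lies in (2, 3); Newton's method refines it to λ ≈ 2.7268. Dividing out (λ - (2.7268)) leaves approximately λ^2 + 7.7268λ + 19.0698. For λ^2 + 7.7268λ + 19.0698 the discriminant is -16.5751. It is negative, so the remaining roots are the complex-conjugate pair λ ≈ -3.8634 ± 2.0356i. Their product equals the constant term, so |λ|^2 ≈ 19.0698 and |λ| ≈ 4.3669.
Thus the eigenvalues (to 4 decimals) are 2.7268 (modulus 2.7268); -3.8634 ± 2.0356i (modulus 4.3669). The spectral radius is the largest modulus: r(A) ≈ 4.3669. (Cross-check: r(A) ≤ ||A||_2 ≈ 7.1951; equality holds whenever A is normal, though it can also hold for some non-normal A.)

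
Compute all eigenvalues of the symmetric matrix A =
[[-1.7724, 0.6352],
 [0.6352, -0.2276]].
sigma(A) ≈ {-2, 0}

A is real symmetric, so its spectrum consists of real eigenvalues. Expanding the characteristic polynomial of the displayed matrix gives
  det(λ I - A) = p(λ) = λ^2 + (2)λ + (0).
Solving p(λ) = 0 yields eigenvalues ≈ -2, 0. (A is shown rounded to 4 decimals, so these recover the underlying integer eigenvalues to within that precision.)
Verification: the trace of A = -2 equals the sum of eigenvalues -2, and det(A) ≈ -0.0001 matches the eigenvalue product 0.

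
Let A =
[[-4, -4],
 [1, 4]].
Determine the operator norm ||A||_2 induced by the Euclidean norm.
||A||_2 = sqrt((49 + sqrt(1825))/2) ≈ 6.772 (= sqrt(largest eigenvalue of A^T A))

||A||_2 = sigma_max(A) = sqrt(lambda_max(A^T A)). Form the symmetric matrix M = A^T A =
[[17, 20],
 [20, 32]].
Its characteristic polynomial (trace, determinant of M give the coefficients) is
  p(λ) = det(λ I - M) = λ^2 - 49λ + 144.
For λ^2 - 49λ + 144 the discriminant is 1825. It is nonnegative but not a perfect square, so the roots are real and irrational: λ = (49 ± sqrt(1825))/2 ≈ 45.86, 3.14.
So the eigenvalues of A^T A are ≈ 3.14, 45.86 (all ≥ 0, as they must be for A^T A). The largest is λ_max = (49 + sqrt(1825))/2 ≈ 45.86, hence ||A||_2 = sqrt(λ_max) = sqrt((49 + sqrt(1825))/2) ≈ 6.772.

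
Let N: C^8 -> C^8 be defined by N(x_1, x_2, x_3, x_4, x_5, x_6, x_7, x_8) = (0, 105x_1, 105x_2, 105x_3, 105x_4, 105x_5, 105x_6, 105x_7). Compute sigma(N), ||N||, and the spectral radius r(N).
sigma(N) = {0}; ||N|| = 105; r(N) = 0. (N is nilpotent with N^8 = 0.)

On C^8, N is a strictly lower-triangular matrix with 105 on the subdiagonal and zeros elsewhere, so its characteristic polynomial is lambda^8 and every eigenvalue is 0: sigma(N) = {0}. For the operator norm, N e_i = 105e_{i+1} for i = 1, ..., 7 and N e_8 = 0, so the singular values of N are 105 (with multiplicity 7) and 0; hence ||N|| = 105. The spectral radius r(N) = max|lambda| = 0. Note ||N|| > r(N) — characteristic of non-normal nilpotent operators. Indeed N^8 = 0.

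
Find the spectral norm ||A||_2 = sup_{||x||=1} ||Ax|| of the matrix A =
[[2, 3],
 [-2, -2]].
||A||_2 = sqrt((21 + sqrt(425))/2) ≈ 4.5616 (= sqrt(largest eigenvalue of A^T A))

||A||_2 = sigma_max(A) = sqrt(lambda_max(A^T A)). Form the symmetric matrix M = A^T A =
[[8, 10],
 [10, 13]].
Its characteristic polynomial (trace, determinant of M give the coefficients) is
  p(λ) = det(λ I - M) = λ^2 - 21λ + 4.
For λ^2 - 21λ + 4 the discriminant is 425. It is nonnegative but not a perfect square, so the roots are real and irrational: λ = (21 ± sqrt(425))/2 ≈ 20.8078, 0.1922.
So the eigenvalues of A^T A are ≈ 0.1922, 20.8078 (all ≥ 0, as they must be for A^T A). The largest is λ_max = (21 + sqrt(425))/2 ≈ 20.8078, hence ||A||_2 = sqrt(λ_max) = sqrt((21 + sqrt(425))/2) ≈ 4.5616.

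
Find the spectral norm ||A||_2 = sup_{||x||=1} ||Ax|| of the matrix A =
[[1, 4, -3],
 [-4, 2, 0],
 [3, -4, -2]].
||A||_2 ≈ 6.9211 (= sqrt(largest eigenvalue of A^T A))

||A||_2 = sigma_max(A) = sqrt(lambda_max(A^T A)). Form the symmetric matrix M = A^T A =
[[26, -16, -9],
 [-16, 36, -4],
 [-9, -4, 13]].
Its characteristic polynomial (trace, sum of principal 2x2 minors, determinant of M give the coefficients) is
  p(λ) = det(λ I - M) = λ^3 - 75λ^2 + 1389λ - 4356.
No integer candidate from the rational root theorem (±divisors of 4356) is a root, so the roots are irrational. The cubic discriminant is Δ = 438208677 > 0, so there are three distinct real roots. p(3) = -837 and p(4) = 64 have opposite signs, so a root lies in (3, 4); Newton's method refines it to λ ≈ 3.924. p(23) = 83 and p(24) = -396 have opposite signs, so a root lies in (23, 24); Newton's method refines it to λ ≈ 23.1747. p(47) = -925 and p(48) = 108 have opposite signs, so a root lies in (47, 48); Newton's method refines it to λ ≈ 47.9013. Check (Vieta): the three roots sum to 75, matching tr M = 75.
So the eigenvalues of A^T A are ≈ 3.924, 23.1747, 47.9013 (all ≥ 0, as they must be for A^T A). The largest is λ_max ≈ 47.9013, hence ||A||_2 = sqrt(λ_max) ≈ 6.9211.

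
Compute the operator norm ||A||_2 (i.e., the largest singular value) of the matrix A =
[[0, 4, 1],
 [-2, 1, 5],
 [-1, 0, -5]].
||A||_2 ≈ 7.3361 (= sqrt(largest eigenvalue of A^T A))

||A||_2 = sigma_max(A) = sqrt(lambda_max(A^T A)). Form the symmetric matrix M = A^T A =
[[5, -2, -5],
 [-2, 17, 9],
 [-5, 9, 51]].
Its characteristic polynomial (trace, sum of principal 2x2 minors, determinant of M give the coefficients) is
  p(λ) = det(λ I - M) = λ^3 - 73λ^2 + 1097λ - 3481.
No integer candidate from the rational root theorem (±divisors of 3481) is a root, so the roots are irrational. The cubic discriminant is Δ = 406281712 > 0, so there are three distinct real roots. p(4) = -197 and p(5) = 304 have opposite signs, so a root lies in (4, 5); Newton's method refines it to λ ≈ 4.3656. p(14) = 313 and p(15) = -76 have opposite signs, so a root lies in (14, 15); Newton's method refines it to λ ≈ 14.8159. p(53) = -1520 and p(54) = 353 have opposite signs, so a root lies in (53, 54); Newton's method refines it to λ ≈ 53.8185. Check (Vieta): the three roots sum to 73, matching tr M = 73.
So the eigenvalues of A^T A are ≈ 4.3656, 14.8159, 53.8185 (all ≥ 0, as they must be for A^T A). The largest is λ_max ≈ 53.8185, hence ||A||_2 = sqrt(λ_max) ≈ 7.3361.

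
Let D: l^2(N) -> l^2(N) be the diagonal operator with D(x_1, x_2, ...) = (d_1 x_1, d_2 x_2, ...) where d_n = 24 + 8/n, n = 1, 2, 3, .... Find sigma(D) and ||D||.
sigma(D) = {24 + 8/n : n ≥ 1} ∪ {24}; ||D|| = 32

A bounded diagonal operator on l^2 with diagonal entries d_n has spectrum equal to the closure of {d_n : n ≥ 1}: every d_n is an eigenvalue (with eigenvector e_n), so {d_n} ⊂ sigma(D); the spectrum is closed, so its closure is too; and for lambda not in the closure, (D - lambda I) has bounded inverse (the diagonal entries 1/(d_n - lambda) are bounded). For our sequence d_n = 24 + 8/n, n = 1, 2, 3, ...:
  - {d_n} = {24 + 8/n : n ≥ 1}; the only limit point is 24
  - closure = {24 + 8/n : n ≥ 1} ∪ {24}
For the norm: a diagonal operator has ||D|| = sup_n |d_n|. Here d_n = 24 + 8/n is positive and decreasing, so sup_n |d_n| = d_1 = 24 + 8 = 32. So ||D|| = 32.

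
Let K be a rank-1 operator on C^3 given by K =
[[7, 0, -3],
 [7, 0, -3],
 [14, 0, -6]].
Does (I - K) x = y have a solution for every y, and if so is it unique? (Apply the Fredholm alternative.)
(I - K) is singular (det(I - K) = 0, i.e. 1 ∈ sigma(K)). (I - K) x = y is solvable iff y ⊥ ker((I - K)^*) = span{(7, 0, -3)}, i.e. iff 7y_1 - 3y_3 = 0. When solvable, the solutions are x = y + c·(1, 1, 2), c arbitrary (ker(I - K) = span{(1, 1, 2)}, dimension 1).

K has rank 1, so it is an outer product K = u v^T: every row of K is a multiple of one row vector. Reading off the entries, u = (1, 1, 2) and v = (7, 0, -3) (row i of K equals u_i·v^T). A rank-one matrix u v^T satisfies K u = u (v·u) and kills the (2)-dimensional subspace v^⊥, so its characteristic polynomial is lambda^2 (lambda - v·u) with v·u = tr K = 1. Hence the eigenvalues of I - K are 1 (multiplicity 2) and 1 - (1) = 0, so det(I - K) = 0. (Direct check: I - K =
[[-6, 0, 3],
 [-7, 1, 3],
 [-14, 0, 7]]
has determinant 0.) So 1 is an eigenvalue of K and (I - K) is not invertible. The finite-dimensional Fredholm alternative says: either (I - K) is invertible, or ker(I - K) ≠ {0} and then range(I - K) = ker((I - K)^*)^⊥, with dim ker(I - K) = dim ker((I - K)^*). We are in the second case, so we need both kernels. Kernel of I - K: (I - K) u = u - u (v·u) = u - u = 0, so ker(I - K) = span{u} = span{(1, 1, 2)} (it is exactly 1-dimensional because rank(I - K) = 2). Kernel of the adjoint: K is real, so (I - K)^* = I - K^T = I - v u^T, and (I - v u^T) v = v - v (u·v) = 0; hence ker((I - K)^*) = span{v} = span{(7, 0, -3)}. Therefore (I - K) x = y is solvable iff <y, v> = 0, i.e. iff 7y_1 - 3y_3 = 0. When this holds, K y = u (v·y) = 0, so (I - K) y = y and x = y is a particular solution; the full solution set is the line x = y + c·u = y + c·(1, 1, 2), c ∈ C.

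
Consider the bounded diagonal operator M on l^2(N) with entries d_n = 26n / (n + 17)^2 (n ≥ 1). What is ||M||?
||M|| = 13/34 (attained at n = 17)

For M diagonal, ||M|| = sup_n |d_n|. Treat f(x) = 26x / (x + 17)^2 for real x > 0. By the quotient rule, f'(x) = 26(17 - x)/(x + 17)^3, which is positive for x < 17 and negative for x > 17. So f has a unique maximum at x = 17, and since 17 is a positive integer, the supremum over n ≥ 1 is attained at n = 17: d_17 = 26·17/(17 + 17)^2 = 26·17/1156 = 13/34. Hence ||M|| = 13/34.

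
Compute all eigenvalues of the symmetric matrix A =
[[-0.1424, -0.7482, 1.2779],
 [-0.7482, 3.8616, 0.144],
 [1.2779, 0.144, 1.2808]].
sigma(A) ≈ {-1, 2, 4}

A is real symmetric, so its spectrum consists of real eigenvalues. Expanding the characteristic polynomial of the displayed matrix gives
  det(λ I - A) = p(λ) = λ^3 + (-5)λ^2 + (2)λ + (8).
Solving p(λ) = 0 yields eigenvalues ≈ -1, 2, 4. (A is shown rounded to 4 decimals, so these recover the underlying integer eigenvalues to within that precision.)
Verification: the trace of A = 5 equals the sum of eigenvalues 5, and det(A) ≈ -7.9998 matches the eigenvalue product -8.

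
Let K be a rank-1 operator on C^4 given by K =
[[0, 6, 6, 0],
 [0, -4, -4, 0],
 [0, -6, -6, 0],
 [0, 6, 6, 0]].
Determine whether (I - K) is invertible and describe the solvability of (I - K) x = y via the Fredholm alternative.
(I - K) is invertible (det(I - K) = 11 ≠ 0), so for every y in C^4 the equation (I - K) x = y has a unique solution.

K has rank 1, so it is an outer product K = u v^T: every row of K is a multiple of one row vector. Reading off the entries, u = (-3, 2, 3, -3) and v = (0, -2, -2, 0) (row i of K equals u_i·v^T). A rank-one matrix u v^T satisfies K u = u (v·u) and kills the (3)-dimensional subspace v^⊥, so its characteristic polynomial is lambda^3 (lambda - v·u) with v·u = tr K = -10. Hence the eigenvalues of I - K are 1 (multiplicity 3) and 1 - (-10) = 11, so det(I - K) = 11. (Direct check: I - K =
[[1, -6, -6, 0],
 [0, 5, 4, 0],
 [0, 6, 7, 0],
 [0, -6, -6, 1]]
has determinant 11.) The finite-dimensional Fredholm alternative says: either (I - K) is invertible, or ker(I - K) ≠ {0} and then range(I - K) = ker((I - K)^*)^⊥, with dim ker(I - K) = dim ker((I - K)^*). Since det(I - K) ≠ 0, 1 is not an eigenvalue of K and ker(I - K) = {0}, so we are in the first case: for every y there is a unique x = (I - K)^(-1) y. Explicitly, by the Sherman–Morrison formula, (I - u v^T)^(-1) = I + u v^T/(1 - v·u), i.e. (I - K)^(-1) = I + K/(11).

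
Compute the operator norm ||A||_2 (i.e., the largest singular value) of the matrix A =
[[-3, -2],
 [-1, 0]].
||A||_2 = sqrt((14 + sqrt(180))/2) ≈ 3.7025 (= sqrt(largest eigenvalue of A^T A))

||A||_2 = sigma_max(A) = sqrt(lambda_max(A^T A)). Form the symmetric matrix M = A^T A =
[[10, 6],
 [6, 4]].
Its characteristic polynomial (trace, determinant of M give the coefficients) is
  p(λ) = det(λ I - M) = λ^2 - 14λ + 4.
For λ^2 - 14λ + 4 the discriminant is 180. It is nonnegative but not a perfect square, so the roots are real and irrational: λ = (14 ± sqrt(180))/2 ≈ 13.7082, 0.2918.
So the eigenvalues of A^T A are ≈ 0.2918, 13.7082 (all ≥ 0, as they must be for A^T A). The largest is λ_max = (14 + sqrt(180))/2 ≈ 13.7082, hence ||A||_2 = sqrt(λ_max) = sqrt((14 + sqrt(180))/2) ≈ 3.7025.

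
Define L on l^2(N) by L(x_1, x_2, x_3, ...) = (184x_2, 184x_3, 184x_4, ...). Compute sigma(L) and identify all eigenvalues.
sigma(L) = closed disk {z in C : |z| ≤ 184}; sigma_p(L) = open disk {z in C : |z| < 184}

Note L = 184·V where V is the unit left shift (V x)_k = x_{k+1}; so sigma(L) = 184·sigma(V) and ||L|| = 184||V||. ||L x||^2 = 33856sum_{k≥2} |x_k|^2 ≤ 33856||x||^2, with equality on {x : x_1 = 0}, so ||L|| = 184. For any lambda with |lambda| < 184, set r = lambda/184 (|r| < 1); the vector x = (1, r, r^2, ...) is in l^2 and satisfies L x = 184(r, r^2, ...) = lambda x, so lambda is an eigenvalue. On the boundary |lambda| = 184 the geometric series diverges, so no l^2 eigenvector exists, but these lambda lie in the approximate point spectrum. Hence sigma(L) is the closed disk of radius 184 and sigma_p(L) is the open disk.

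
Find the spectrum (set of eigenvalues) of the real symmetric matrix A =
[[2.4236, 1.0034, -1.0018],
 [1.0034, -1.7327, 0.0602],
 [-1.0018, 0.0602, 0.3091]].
sigma(A) ≈ {-2, 0, 3}

A is real symmetric, so its spectrum consists of real eigenvalues. Expanding the characteristic polynomial of the displayed matrix gives
  det(λ I - A) = p(λ) = λ^3 + (-1)λ^2 + (-6)λ + (0).
Solving p(λ) = 0 yields eigenvalues ≈ -2, 0, 3. (A is shown rounded to 4 decimals, so these recover the underlying integer eigenvalues to within that precision.)
Verification: the trace of A = 1 equals the sum of eigenvalues 1, and det(A) ≈ -0.0001 matches the eigenvalue product 0.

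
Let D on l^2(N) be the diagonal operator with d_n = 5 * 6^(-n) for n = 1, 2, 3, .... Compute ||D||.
||D|| = 5/6 (attained at n = 1)

For D diagonal, ||D|| = sup_n |d_n|. The sequence d_n = 5 * 6^(-n) is positive and strictly decreasing (ratio 6^(-1) < 1), so the supremum is d_1 = 5/6. Hence ||D|| = 5/6.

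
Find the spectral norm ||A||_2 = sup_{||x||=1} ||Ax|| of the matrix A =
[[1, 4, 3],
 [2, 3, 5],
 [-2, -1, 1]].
||A||_2 ≈ 7.863 (= sqrt(largest eigenvalue of A^T A))

||A||_2 = sigma_max(A) = sqrt(lambda_max(A^T A)). Form the symmetric matrix M = A^T A =
[[9, 12, 11],
 [12, 26, 26],
 [11, 26, 35]].
Its characteristic polynomial (trace, sum of principal 2x2 minors, determinant of M give the coefficients) is
  p(λ) = det(λ I - M) = λ^3 - 70λ^2 + 518λ - 784.
No integer candidate from the rational root theorem (±divisors of 784) is a root, so the roots are irrational. The cubic discriminant is Δ = 178277680 > 0, so there are three distinct real roots. p(2) = -20 and p(3) = 167 have opposite signs, so a root lies in (2, 3); Newton's method refines it to λ ≈ 2.0817. p(6) = 20 and p(7) = -245 have opposite signs, so a root lies in (6, 7); Newton's method refines it to λ ≈ 6.0914. p(61) = -2675 and p(62) = 580 have opposite signs, so a root lies in (61, 62); Newton's method refines it to λ ≈ 61.8269. Check (Vieta): the three roots sum to 70, matching tr M = 70.
So the eigenvalues of A^T A are ≈ 2.0817, 6.0914, 61.8269 (all ≥ 0, as they must be for A^T A). The largest is λ_max ≈ 61.8269, hence ||A||_2 = sqrt(λ_max) ≈ 7.863.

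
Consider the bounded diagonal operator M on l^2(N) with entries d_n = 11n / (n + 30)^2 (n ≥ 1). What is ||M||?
||M|| = 11/120 (attained at n = 30)

For M diagonal, ||M|| = sup_n |d_n|. Treat f(x) = 11x / (x + 30)^2 for real x > 0. By the quotient rule, f'(x) = 11(30 - x)/(x + 30)^3, which is positive for x < 30 and negative for x > 30. So f has a unique maximum at x = 30, and since 30 is a positive integer, the supremum over n ≥ 1 is attained at n = 30: d_30 = 11·30/(30 + 30)^2 = 11·30/3600 = 11/120. Hence ||M|| = 11/120.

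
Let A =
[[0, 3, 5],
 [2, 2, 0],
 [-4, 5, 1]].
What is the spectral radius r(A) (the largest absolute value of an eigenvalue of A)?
r(A) ≈ 4.5275

The eigenvalues of A are the roots of its characteristic polynomial. With M = A (coefficients from the trace, the sum of principal 2x2 minors, and det A):
  p(λ) = det(λ I - M) = λ^3 - 3λ^2 + 16λ - 84.
No integer candidate from the rational root theorem (±divisors of 84) is a root, so the roots are irrational. The cubic discriminant is Δ = -141088 < 0, so there is one real root and a complex-conjugate pair. p(4) = -4 and p(5) = 46 have opposite signs, so a root lies in (4, 5); Newton's method refines it to λ ≈ 4.0978. Dividing out (λ - (4.0978)) leaves approximately λ^2 + 1.0978λ + 20.4987. For λ^2 + 1.0978λ + 20.4987 the discriminant is -80.7895. It is negative, so the remaining roots are the complex-conjugate pair λ ≈ -0.5489 ± 4.4941i. Their product equals the constant term, so |λ|^2 ≈ 20.4987 and |λ| ≈ 4.5275.
Thus the eigenvalues (to 4 decimals) are 4.0978 (modulus 4.0978); -0.5489 ± 4.4941i (modulus 4.5275). The spectral radius is the largest modulus: r(A) ≈ 4.5275. (Cross-check: r(A) ≤ ||A||_2 ≈ 7.6786; equality holds whenever A is normal, though it can also hold for some non-normal A.)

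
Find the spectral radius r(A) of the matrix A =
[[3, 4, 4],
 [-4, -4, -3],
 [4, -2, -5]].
r(A) ≈ 7.547

The eigenvalues of A are the roots of its characteristic polynomial. With M = A (coefficients from the trace, the sum of principal 2x2 minors, and det A):
  p(λ) = det(λ I - M) = λ^3 + 6λ^2 - 13λ - 10.
No integer candidate from the rational root theorem (±divisors of 10) is a root, so the roots are irrational. The cubic discriminant is Δ = 34852 > 0, so there are three distinct real roots. p(-8) = -34 and p(-7) = 32 have opposite signs, so a root lies in (-8, -7); Newton's method refines it to λ ≈ -7.547. p(-1) = 8 and p(0) = -10 have opposite signs, so a root lies in (-1, 0); Newton's method refines it to λ ≈ -0.6134. p(2) = -4 and p(3) = 32 have opposite signs, so a root lies in (2, 3); Newton's method refines it to λ ≈ 2.1603. Check (Vieta): the three roots sum to -6, matching tr M = -6.
Thus the eigenvalues (to 4 decimals) are -7.547 (modulus 7.547); -0.6134 (modulus 0.6134); 2.1603 (modulus 2.1603). The spectral radius is the largest modulus: r(A) ≈ 7.547. (Cross-check: r(A) ≤ ||A||_2 ≈ 9.3445; equality holds whenever A is normal, though it can also hold for some non-normal A.)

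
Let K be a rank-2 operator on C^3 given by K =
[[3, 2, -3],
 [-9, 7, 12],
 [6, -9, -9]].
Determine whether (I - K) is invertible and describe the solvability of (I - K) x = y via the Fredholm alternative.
(I - K) is invertible (det(I - K) = 75 ≠ 0), so for every y in C^3 the equation (I - K) x = y has a unique solution.

K has rank 2 and factors as K = U V^T = u1 v1^T + u2 v2^T with u1 = (0, -3, 3), v1 = (2, -3, -3), u2 = (1, -1, 0), v2 = (3, 2, -3) (multiplying out reproduces the displayed K). The nonzero eigenvalues of U V^T coincide with those of the 2 x 2 matrix G = V^T U = [[v1·u1, v1·u2], [v2·u1, v2·u2]] = [[0, 5], [-15, 1]], and by the Sylvester determinant identity det(I_3 - U V^T) = det(I_2 - V^T U) = det([[1, -5], [15, 0]]) = (1)(0) - (-5)(15) = 75. (Direct check: I - K =
[[-2, -2, 3],
 [9, -6, -12],
 [-6, 9, 10]]
has determinant 75.) The finite-dimensional Fredholm alternative says: either (I - K) is invertible, or ker(I - K) ≠ {0} and then range(I - K) = ker((I - K)^*)^⊥, with dim ker(I - K) = dim ker((I - K)^*). Since det(I - K) ≠ 0, 1 is not an eigenvalue of K and ker(I - K) = {0}, so we are in the first case: for every y there is a unique x = (I - K)^(-1) y. (Explicitly, by the Woodbury identity, (I - U V^T)^(-1) = I + U (I_2 - G)^(-1) V^T.)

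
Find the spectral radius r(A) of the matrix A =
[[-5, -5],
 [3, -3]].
r(A) = sqrt(30) ≈ 5.4772

The eigenvalues of A are the roots of its characteristic polynomial. With M = A (coefficients from the trace and determinant):
  p(λ) = det(λ I - M) = λ^2 + 8λ + 30.
For λ^2 + 8λ + 30 the discriminant is -56. It is negative, so the roots are the complex-conjugate pair λ = -4 ± (sqrt(56)/2) i ≈ -4 ± 3.7417i. For a conjugate pair the product of the roots equals the constant term, so |λ|^2 = 30 and |λ| = sqrt(30) ≈ 5.4772.
Thus the eigenvalues (to 4 decimals) are -4 ± 3.7417i (modulus 5.4772). The spectral radius is the largest modulus: r(A) = sqrt(30) ≈ 5.4772. (Cross-check: r(A) ≤ ||A||_2 ≈ 7.0711; equality holds whenever A is normal, though it can also hold for some non-normal A.)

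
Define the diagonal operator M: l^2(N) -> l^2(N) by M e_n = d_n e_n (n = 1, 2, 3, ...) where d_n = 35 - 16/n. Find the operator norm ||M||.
||M|| = 35

For a diagonal operator on l^2 with entries d_n, ||M|| = sup_n |d_n|. Here d_1 = 19, d_2 = 27, ..., and d_n = 35 - 16/n increases monotonically toward 35. All terms lie in [19, 35), so |d_n| = d_n and the supremum is the limit 35, which is not attained by any individual d_n. Hence ||M|| = 35.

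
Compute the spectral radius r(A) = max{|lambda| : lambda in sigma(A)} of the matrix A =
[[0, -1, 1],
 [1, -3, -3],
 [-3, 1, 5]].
r(A) ≈ 3.3209

The eigenvalues of A are the roots of its characteristic polynomial. With M = A (coefficients from the trace, the sum of principal 2x2 minors, and det A):
  p(λ) = det(λ I - M) = λ^3 - 2λ^2 - 8λ + 12.
No integer candidate from the rational root theorem (±divisors of 12) is a root, so the roots are irrational. The cubic discriminant is Δ = 2256 > 0, so there are three distinct real roots. p(-3) = -9 and p(-2) = 12 have opposite signs, so a root lies in (-3, -2); Newton's method refines it to λ ≈ -2.6728. p(1) = 3 and p(2) = -4 have opposite signs, so a root lies in (1, 2); Newton's method refines it to λ ≈ 1.3519. p(3) = -3 and p(4) = 12 have opposite signs, so a root lies in (3, 4); Newton's method refines it to λ ≈ 3.3209. Check (Vieta): the three roots sum to 2, matching tr M = 2.
Thus the eigenvalues (to 4 decimals) are -2.6728 (modulus 2.6728); 1.3519 (modulus 1.3519); 3.3209 (modulus 3.3209). The spectral radius is the largest modulus: r(A) ≈ 3.3209. (Cross-check: r(A) ≤ ||A||_2 ≈ 7.0498; equality holds whenever A is normal, though it can also hold for some non-normal A.)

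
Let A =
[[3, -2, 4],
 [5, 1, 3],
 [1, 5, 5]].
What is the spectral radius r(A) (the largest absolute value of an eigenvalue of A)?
r(A) ≈ 8.8259

The eigenvalues of A are the roots of its characteristic polynomial. With M = A (coefficients from the trace, the sum of principal 2x2 minors, and det A):
  p(λ) = det(λ I - M) = λ^3 - 9λ^2 + 14λ - 110.
No integer candidate from the rational root theorem (±divisors of 110) is a root, so the roots are irrational. The cubic discriminant is Δ = -393080 < 0, so there is one real root and a complex-conjugate pair. p(8) = -62 and p(9) = 16 have opposite signs, so a root lies in (8, 9); Newton's method refines it to λ ≈ 8.8259. Dividing out (λ - (8.8259)) leaves approximately λ^2 - 0.1741λ + 12.4633. For λ^2 - 0.1741λ + 12.4633 the discriminant is -49.823. It is negative, so the remaining roots are the complex-conjugate pair λ ≈ 0.0871 ± 3.5293i. Their product equals the constant term, so |λ|^2 ≈ 12.4633 and |λ| ≈ 3.5303.
Thus the eigenvalues (to 4 decimals) are 8.8259 (modulus 8.8259); 0.0871 ± 3.5293i (modulus 3.5303). The spectral radius is the largest modulus: r(A) ≈ 8.8259. (Cross-check: r(A) ≤ ||A||_2 ≈ 9.0484; equality holds whenever A is normal, though it can also hold for some non-normal A.)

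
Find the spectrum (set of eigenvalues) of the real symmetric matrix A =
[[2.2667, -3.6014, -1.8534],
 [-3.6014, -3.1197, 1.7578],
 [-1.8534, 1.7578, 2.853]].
sigma(A) ≈ {-5, 1, 6}

A is real symmetric, so its spectrum consists of real eigenvalues. Expanding the characteristic polynomial of the displayed matrix gives
  det(λ I - A) = p(λ) = λ^3 + (-2)λ^2 + (-29)λ + (30).
Solving p(λ) = 0 yields eigenvalues ≈ -5, 1, 6. (A is shown rounded to 4 decimals, so these recover the underlying integer eigenvalues to within that precision.)
Verification: the trace of A = 2 equals the sum of eigenvalues 2, and det(A) ≈ -29.9997 matches the eigenvalue product -30.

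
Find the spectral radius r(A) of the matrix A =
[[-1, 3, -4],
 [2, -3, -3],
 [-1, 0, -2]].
r(A) ≈ 4.3263

The eigenvalues of A are the roots of its characteristic polynomial. With M = A (coefficients from the trace, the sum of principal 2x2 minors, and det A):
  p(λ) = det(λ I - M) = λ^3 + 6λ^2 + λ - 27.
No integer candidate from the rational root theorem (±divisors of 27) is a root, so the roots are irrational. The cubic discriminant is Δ = 761 > 0, so there are three distinct real roots. p(-5) = -7 and p(-4) = 1 have opposite signs, so a root lies in (-5, -4); Newton's method refines it to λ ≈ -4.3263. p(-4) = 1 and p(-3) = -3 have opposite signs, so a root lies in (-4, -3); Newton's method refines it to λ ≈ -3.4714. p(1) = -19 and p(2) = 7 have opposite signs, so a root lies in (1, 2); Newton's method refines it to λ ≈ 1.7978. Check (Vieta): the three roots sum to -6, matching tr M = -6.
Thus the eigenvalues (to 4 decimals) are -4.3263 (modulus 4.3263); -3.4714 (modulus 3.4714); 1.7978 (modulus 1.7978). The spectral radius is the largest modulus: r(A) ≈ 4.3263. (Cross-check: r(A) ≤ ||A||_2 ≈ 5.4807; equality holds whenever A is normal, though it can also hold for some non-normal A.)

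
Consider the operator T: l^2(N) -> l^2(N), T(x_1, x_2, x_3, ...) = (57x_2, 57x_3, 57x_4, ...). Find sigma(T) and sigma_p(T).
sigma(T) = closed disk {z in C : |z| ≤ 57}; sigma_p(T) = open disk {z in C : |z| < 57}

Note T = 57·V where V is the unit left shift (V x)_k = x_{k+1}; so sigma(T) = 57·sigma(V) and ||T|| = 57||V||. ||T x||^2 = 3249sum_{k≥2} |x_k|^2 ≤ 3249||x||^2, with equality on {x : x_1 = 0}, so ||T|| = 57. For any lambda with |lambda| < 57, set r = lambda/57 (|r| < 1); the vector x = (1, r, r^2, ...) is in l^2 and satisfies T x = 57(r, r^2, ...) = lambda x, so lambda is an eigenvalue. On the boundary |lambda| = 57 the geometric series diverges, so no l^2 eigenvector exists, but these lambda lie in the approximate point spectrum. Hence sigma(T) is the closed disk of radius 57 and sigma_p(T) is the open disk.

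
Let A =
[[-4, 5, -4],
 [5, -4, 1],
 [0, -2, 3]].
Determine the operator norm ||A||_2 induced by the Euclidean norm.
||A||_2 ≈ 10.0339 (= sqrt(largest eigenvalue of A^T A))

||A||_2 = sigma_max(A) = sqrt(lambda_max(A^T A)). Form the symmetric matrix M = A^T A =
[[41, -40, 21],
 [-40, 45, -30],
 [21, -30, 26]].
Its characteristic polynomial (trace, sum of principal 2x2 minors, determinant of M give the coefficients) is
  p(λ) = det(λ I - M) = λ^3 - 112λ^2 + 1140λ - 25.
No integer candidate from the rational root theorem (±divisors of 25) is a root, so the roots are irrational. The cubic discriminant is Δ = 10292952725 > 0, so there are three distinct real roots. p(0) = -25 and p(1) = 1004 have opposite signs, so a root lies in (0, 1); Newton's method refines it to λ ≈ 0.022. p(11) = 294 and p(12) = -745 have opposite signs, so a root lies in (11, 12); Newton's method refines it to λ ≈ 11.2986. p(100) = -6025 and p(101) = 2904 have opposite signs, so a root lies in (100, 101); Newton's method refines it to λ ≈ 100.6794. Check (Vieta): the three roots sum to 112, matching tr M = 112.
So the eigenvalues of A^T A are ≈ 0.022, 11.2986, 100.6794 (all ≥ 0, as they must be for A^T A). The largest is λ_max ≈ 100.6794, hence ||A||_2 = sqrt(λ_max) ≈ 10.0339.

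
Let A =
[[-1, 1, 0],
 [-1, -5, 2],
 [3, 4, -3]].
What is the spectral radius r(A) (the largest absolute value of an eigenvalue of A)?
r(A) = (7 + sqrt(41))/2 ≈ 6.7016

The eigenvalues of A are the roots of its characteristic polynomial. With M = A (coefficients from the trace, the sum of principal 2x2 minors, and det A):
  p(λ) = det(λ I - M) = λ^3 + 9λ^2 + 16λ + 4.
By the rational root theorem any rational root is an integer divisor of 4. Testing λ = -2: p(-2) = -8 + 36 - 32 + 4 = 0, so λ = -2 is a root. Dividing out (λ + 2) leaves p(λ) = (λ + 2)(λ^2 + 7λ + 2). For λ^2 + 7λ + 2 the discriminant is 41. It is nonnegative but not a perfect square, so the roots are real and irrational: λ = (-7 ± sqrt(41))/2 ≈ -0.2984, -6.7016.
Thus the eigenvalues (to 4 decimals) are -0.2984 (modulus 0.2984); -6.7016 (modulus 6.7016); -2 (modulus 2). The spectral radius is the largest modulus: r(A) = (7 + sqrt(41))/2 ≈ 6.7016. (Cross-check: r(A) ≤ ||A||_2 ≈ 7.8276; equality holds whenever A is normal, though it can also hold for some non-normal A.)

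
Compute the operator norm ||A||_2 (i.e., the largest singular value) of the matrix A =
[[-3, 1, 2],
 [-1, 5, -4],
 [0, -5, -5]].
||A||_2 ≈ 7.5444 (= sqrt(largest eigenvalue of A^T A))

||A||_2 = sigma_max(A) = sqrt(lambda_max(A^T A)). Form the symmetric matrix M = A^T A =
[[10, -8, -2],
 [-8, 51, 7],
 [-2, 7, 45]].
Its characteristic polynomial (trace, sum of principal 2x2 minors, determinant of M give the coefficients) is
  p(λ) = det(λ I - M) = λ^3 - 106λ^2 + 3138λ - 19600.
No integer candidate from the rational root theorem (±divisors of 19600) is a root, so the roots are irrational. The cubic discriminant is Δ = 644474096 > 0, so there are three distinct real roots. p(8) = -768 and p(9) = 785 have opposite signs, so a root lies in (8, 9); Newton's method refines it to λ ≈ 8.4816. p(40) = 320 and p(41) = -207 have opposite signs, so a root lies in (40, 41); Newton's method refines it to λ ≈ 40.6001. p(56) = -672 and p(57) = 65 have opposite signs, so a root lies in (56, 57); Newton's method refines it to λ ≈ 56.9183. Check (Vieta): the three roots sum to 106, matching tr M = 106.
So the eigenvalues of A^T A are ≈ 8.4816, 40.6001, 56.9183 (all ≥ 0, as they must be for A^T A). The largest is λ_max ≈ 56.9183, hence ||A||_2 = sqrt(λ_max) ≈ 7.5444.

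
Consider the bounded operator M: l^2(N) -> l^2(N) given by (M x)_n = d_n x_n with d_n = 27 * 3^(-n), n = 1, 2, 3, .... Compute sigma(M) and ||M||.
sigma(M) = {27 * 3^(-n) : n ≥ 1} ∪ {0}; ||M|| = 9

A bounded diagonal operator on l^2 with diagonal entries d_n has spectrum equal to the closure of {d_n : n ≥ 1}: every d_n is an eigenvalue (with eigenvector e_n), so {d_n} ⊂ sigma(M); the spectrum is closed, so its closure is too; and for lambda not in the closure, (M - lambda I) has bounded inverse (the diagonal entries 1/(d_n - lambda) are bounded). For our sequence d_n = 27 * 3^(-n), n = 1, 2, 3, ...:
  - {d_n} = {27 * 3^(-n) : n ≥ 1}; the only limit point is 0
  - closure = {27 * 3^(-n) : n ≥ 1} ∪ {0}
For the norm: a diagonal operator has ||M|| = sup_n |d_n|. Here d_n = 27 * 3^(-n) is positive and decreasing, so sup_n |d_n| = d_1 = 27/3 = 9. So ||M|| = 9.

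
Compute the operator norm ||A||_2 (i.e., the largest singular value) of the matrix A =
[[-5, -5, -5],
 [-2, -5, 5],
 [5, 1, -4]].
||A||_2 ≈ 9.6944 (= sqrt(largest eigenvalue of A^T A))

||A||_2 = sigma_max(A) = sqrt(lambda_max(A^T A)). Form the symmetric matrix M = A^T A =
[[54, 40, -5],
 [40, 51, -4],
 [-5, -4, 66]].
Its characteristic polynomial (trace, sum of principal 2x2 minors, determinant of M give the coefficients) is
  p(λ) = det(λ I - M) = λ^3 - 171λ^2 + 8043λ - 75625.
No integer candidate from the rational root theorem (±divisors of 75625) is a root, so the roots are irrational. The cubic discriminant is Δ = 15612699456 > 0, so there are three distinct real roots. p(12) = -2005 and p(13) = 2232 have opposite signs, so a root lies in (12, 13); Newton's method refines it to λ ≈ 12.4654. p(64) = 855 and p(65) = -680 have opposite signs, so a root lies in (64, 65); Newton's method refines it to λ ≈ 64.5534. p(93) = -2248 and p(94) = 45 have opposite signs, so a root lies in (93, 94); Newton's method refines it to λ ≈ 93.9813. Check (Vieta): the three roots sum to 171, matching tr M = 171.
So the eigenvalues of A^T A are ≈ 12.4654, 64.5534, 93.9813 (all ≥ 0, as they must be for A^T A). The largest is λ_max ≈ 93.9813, hence ||A||_2 = sqrt(λ_max) ≈ 9.6944.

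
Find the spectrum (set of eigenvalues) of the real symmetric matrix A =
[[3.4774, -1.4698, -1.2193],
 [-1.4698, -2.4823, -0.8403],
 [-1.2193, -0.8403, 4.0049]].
sigma(A) ≈ {-3, 3, 5}

A is real symmetric, so its spectrum consists of real eigenvalues. Expanding the characteristic polynomial of the displayed matrix gives
  det(λ I - A) = p(λ) = λ^3 + (-5)λ^2 + (-9)λ + (44.9988).
Solving p(λ) = 0 yields eigenvalues ≈ -3, 3, 5. (A is shown rounded to 4 decimals, so these recover the underlying integer eigenvalues to within that precision.)
Verification: the trace of A = 5 equals the sum of eigenvalues 5, and det(A) ≈ -44.9988 matches the eigenvalue product -45.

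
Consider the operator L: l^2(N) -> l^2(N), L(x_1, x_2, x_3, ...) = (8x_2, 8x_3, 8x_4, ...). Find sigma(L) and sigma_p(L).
sigma(L) = closed disk {z in C : |z| ≤ 8}; sigma_p(L) = open disk {z in C : |z| < 8}

Note L = 8·V where V is the unit left shift (V x)_k = x_{k+1}; so sigma(L) = 8·sigma(V) and ||L|| = 8||V||. ||L x||^2 = 64sum_{k≥2} |x_k|^2 ≤ 64||x||^2, with equality on {x : x_1 = 0}, so ||L|| = 8. For any lambda with |lambda| < 8, set r = lambda/8 (|r| < 1); the vector x = (1, r, r^2, ...) is in l^2 and satisfies L x = 8(r, r^2, ...) = lambda x, so lambda is an eigenvalue. On the boundary |lambda| = 8 the geometric series diverges, so no l^2 eigenvector exists, but these lambda lie in the approximate point spectrum. Hence sigma(L) is the closed disk of radius 8 and sigma_p(L) is the open disk.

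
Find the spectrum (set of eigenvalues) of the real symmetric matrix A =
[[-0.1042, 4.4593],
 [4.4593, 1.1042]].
sigma(A) ≈ {-4, 5}

A is real symmetric, so its spectrum consists of real eigenvalues. Expanding the characteristic polynomial of the displayed matrix gives
  det(λ I - A) = p(λ) = λ^2 + (-1)λ + (-20).
Solving p(λ) = 0 yields eigenvalues ≈ -4, 5. (A is shown rounded to 4 decimals, so these recover the underlying integer eigenvalues to within that precision.)
Verification: the trace of A = 1 equals the sum of eigenvalues 1, and det(A) ≈ -20.0004 matches the eigenvalue product -20.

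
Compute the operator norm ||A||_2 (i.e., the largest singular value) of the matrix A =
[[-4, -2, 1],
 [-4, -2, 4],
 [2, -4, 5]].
||A||_2 ≈ 8.3215 (= sqrt(largest eigenvalue of A^T A))

||A||_2 = sigma_max(A) = sqrt(lambda_max(A^T A)). Form the symmetric matrix M = A^T A =
[[36, 8, -10],
 [8, 24, -30],
 [-10, -30, 42]].
Its characteristic polynomial (trace, sum of principal 2x2 minors, determinant of M give the coefficients) is
  p(λ) = det(λ I - M) = λ^3 - 102λ^2 + 2320λ - 3600.
No integer candidate from the rational root theorem (±divisors of 3600) is a root, so the roots are irrational. The cubic discriminant is Δ = 5752774400 > 0, so there are three distinct real roots. p(1) = -1381 and p(2) = 640 have opposite signs, so a root lies in (1, 2); Newton's method refines it to λ ≈ 1.6727. p(31) = 89 and p(32) = -1040 have opposite signs, so a root lies in (31, 32); Newton's method refines it to λ ≈ 31.0793. p(69) = -633 and p(70) = 2000 have opposite signs, so a root lies in (69, 70); Newton's method refines it to λ ≈ 69.2479. Check (Vieta): the three roots sum to 102, matching tr M = 102.
So the eigenvalues of A^T A are ≈ 1.6727, 31.0793, 69.2479 (all ≥ 0, as they must be for A^T A). The largest is λ_max ≈ 69.2479, hence ||A||_2 = sqrt(λ_max) ≈ 8.3215.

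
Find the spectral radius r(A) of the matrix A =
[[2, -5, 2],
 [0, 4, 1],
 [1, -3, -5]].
r(A) ≈ 5.031

The eigenvalues of A are the roots of its characteristic polynomial. With M = A (coefficients from the trace, the sum of principal 2x2 minors, and det A):
  p(λ) = det(λ I - M) = λ^3 - λ^2 - 21λ + 47.
No integer candidate from the rational root theorem (±divisors of 47) is a root, so the roots are irrational. The cubic discriminant is Δ = -4204 < 0, so there is one real root and a complex-conjugate pair. p(-6) = -79 and p(-5) = 2 have opposite signs, so a root lies in (-6, -5); Newton's method refines it to λ ≈ -5.031. Dividing out (λ - (-5.031)) leaves approximately λ^2 - 6.031λ + 9.3421. For λ^2 - 6.031λ + 9.3421 the discriminant is -0.9952. It is negative, so the remaining roots are the complex-conjugate pair λ ≈ 3.0155 ± 0.4988i. Their product equals the constant term, so |λ|^2 ≈ 9.3421 and |λ| ≈ 3.0565.
Thus the eigenvalues (to 4 decimals) are -5.031 (modulus 5.031); 3.0155 ± 0.4988i (modulus 3.0565). The spectral radius is the largest modulus: r(A) ≈ 5.031. (Cross-check: r(A) ≤ ||A||_2 ≈ 7.5175; equality holds whenever A is normal, though it can also hold for some non-normal A.)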